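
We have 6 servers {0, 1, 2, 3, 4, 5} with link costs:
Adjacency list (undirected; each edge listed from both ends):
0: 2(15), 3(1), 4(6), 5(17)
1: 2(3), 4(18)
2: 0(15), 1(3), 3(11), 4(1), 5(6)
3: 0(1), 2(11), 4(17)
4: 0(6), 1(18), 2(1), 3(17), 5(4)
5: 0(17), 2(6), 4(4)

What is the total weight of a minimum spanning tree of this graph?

Prim's algorithm from 0:
Step 1: cheapest edge leaving the tree is 0–3 (1); add 3.
Step 2: cheapest edge leaving the tree is 0–4 (6); add 4.
Step 3: cheapest edge leaving the tree is 2–4 (1); add 2.
Step 4: cheapest edge leaving the tree is 1–2 (3); add 1.
Step 5: cheapest edge leaving the tree is 4–5 (4); add 5.
MST edges: 0–3, 0–4, 2–4, 1–2, 4–5; total weight 1+6+1+3+4 = 15.

15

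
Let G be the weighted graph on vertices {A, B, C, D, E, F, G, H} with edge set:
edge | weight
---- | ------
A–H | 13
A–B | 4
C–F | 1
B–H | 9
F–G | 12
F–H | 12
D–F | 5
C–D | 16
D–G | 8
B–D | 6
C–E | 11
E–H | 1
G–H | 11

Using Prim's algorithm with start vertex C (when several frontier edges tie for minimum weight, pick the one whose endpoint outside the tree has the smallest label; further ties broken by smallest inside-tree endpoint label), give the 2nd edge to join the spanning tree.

Grow the tree from C using Prim:
Step 1: frontier [C–F 1, C–E 11, C–D 16] → take C–F (1); add F.
Step 2: frontier [C–E 11, C–D 16, D–F 5, F–G 12, F–H 12] → take D–F (5); add D.
Step 3: frontier [C–E 11, B–D 6, D–G 8, F–G 12, F–H 12] → take B–D (6); add B.
Step 4: frontier [A–B 4, B–H 9, C–E 11, D–G 8, F–G 12, F–H 12] → take A–B (4); add A.
Step 5: frontier [A–H 13, B–H 9, C–E 11, D–G 8, F–G 12, F–H 12] → take D–G (8); add G.
Step 6: frontier [A–H 13, B–H 9, C–E 11, F–H 12, G–H 11] → take B–H (9); add H.
Step 7: frontier [C–E 11, E–H 1] → take E–H (1); add E.
The 2nd edge added is D–F.

D-F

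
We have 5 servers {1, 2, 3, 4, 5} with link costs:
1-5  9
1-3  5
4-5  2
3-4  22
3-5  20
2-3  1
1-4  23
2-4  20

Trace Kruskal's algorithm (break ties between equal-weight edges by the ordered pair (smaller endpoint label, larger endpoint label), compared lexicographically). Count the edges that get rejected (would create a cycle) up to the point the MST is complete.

Kruskal's algorithm — process edges by increasing weight (ties by edge label):
2-3 (1): add — endpoints in different components.
4-5 (2): add — endpoints in different components.
1-3 (5): add — endpoints in different components.
1-5 (9): add — endpoints in different components.
Edges rejected before the tree was complete: 0.

0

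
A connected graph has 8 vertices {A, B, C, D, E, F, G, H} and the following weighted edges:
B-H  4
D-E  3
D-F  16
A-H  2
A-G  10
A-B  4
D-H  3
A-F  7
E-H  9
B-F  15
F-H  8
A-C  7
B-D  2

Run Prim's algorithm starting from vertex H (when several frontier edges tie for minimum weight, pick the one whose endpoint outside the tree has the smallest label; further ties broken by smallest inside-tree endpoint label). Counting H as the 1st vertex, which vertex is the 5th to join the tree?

E

Grow the tree from H using Prim:
Step 1: frontier [A-H 2, D-H 3, B-H 4, F-H 8, E-H 9] → take A-H (2); add A.
Step 2: frontier [A-B 4, A-C 7, A-F 7, A-G 10, D-H 3, B-H 4, F-H 8, E-H 9] → take D-H (3); add D.
Step 3: frontier [A-B 4, A-C 7, A-F 7, A-G 10, B-D 2, D-E 3, D-F 16, B-H 4, F-H 8, E-H 9] → take B-D (2); add B.
Step 4: frontier [A-C 7, A-F 7, A-G 10, B-F 15, D-E 3, D-F 16, F-H 8, E-H 9] → take D-E (3); add E.
Step 5: frontier [A-C 7, A-F 7, A-G 10, B-F 15, D-F 16, F-H 8] → take A-C (7); add C.
Step 6: frontier [A-F 7, A-G 10, B-F 15, D-F 16, F-H 8] → take A-F (7); add F.
Step 7: frontier [A-G 10] → take A-G (10); add G.
Vertex order: H, A, D, B, E, C, F, G. The 5th vertex is E.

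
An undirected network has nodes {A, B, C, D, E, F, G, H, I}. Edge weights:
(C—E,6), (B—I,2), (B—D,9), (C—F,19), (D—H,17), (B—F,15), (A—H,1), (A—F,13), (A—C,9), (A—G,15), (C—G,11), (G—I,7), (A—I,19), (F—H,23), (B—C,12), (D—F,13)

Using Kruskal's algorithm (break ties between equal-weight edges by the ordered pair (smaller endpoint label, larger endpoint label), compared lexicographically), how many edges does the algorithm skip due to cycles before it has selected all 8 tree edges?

1

Sort edges by weight, then run Kruskal:
A—H (1): add — endpoints in different components.
B—I (2): add — endpoints in different components.
C—E (6): add — endpoints in different components.
G—I (7): add — endpoints in different components.
A—C (9): add — endpoints in different components.
B—D (9): add — endpoints in different components.
C—G (11): add — endpoints in different components.
B—C (12): skip — B and C already connected.
A—F (13): add — endpoints in different components.
Edges rejected before the tree was complete: 1.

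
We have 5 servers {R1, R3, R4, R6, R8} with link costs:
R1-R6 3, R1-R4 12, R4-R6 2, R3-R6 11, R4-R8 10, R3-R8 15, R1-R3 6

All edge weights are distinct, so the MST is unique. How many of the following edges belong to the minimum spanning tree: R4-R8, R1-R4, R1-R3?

2

Kruskal: consider edges lightest-first.
R4-R6 (2): add. Components now {R4,R6} {R3} {R8} {R1}
R1-R6 (3): add. Components now {R1,R4,R6} {R3} {R8}
R1-R3 (6): add. Components now {R1,R3,R4,R6} {R8}
R4-R8 (10): add. Components now {R1,R3,R4,R6,R8}
MST edge set: {R4-R6, R1-R6, R1-R3, R4-R8}.
Of the listed edges, {R4-R8, R1-R3} are in the MST → 2.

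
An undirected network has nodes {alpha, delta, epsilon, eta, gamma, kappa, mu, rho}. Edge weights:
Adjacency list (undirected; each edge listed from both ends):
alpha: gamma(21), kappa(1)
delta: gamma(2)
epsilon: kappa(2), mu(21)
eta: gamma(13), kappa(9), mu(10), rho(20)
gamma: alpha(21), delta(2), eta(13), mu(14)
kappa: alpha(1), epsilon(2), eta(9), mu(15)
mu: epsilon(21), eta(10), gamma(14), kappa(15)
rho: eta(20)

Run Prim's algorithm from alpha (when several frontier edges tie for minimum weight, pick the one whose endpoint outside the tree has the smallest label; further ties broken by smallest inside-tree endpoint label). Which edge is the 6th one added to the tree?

Prim, starting at alpha.
Step 1: frontier [alpha–kappa 1, alpha–gamma 21] → take alpha–kappa (1); add kappa.
Step 2: frontier [alpha–gamma 21, epsilon–kappa 2, eta–kappa 9, kappa–mu 15] → take epsilon–kappa (2); add epsilon.
Step 3: frontier [alpha–gamma 21, epsilon–mu 21, eta–kappa 9, kappa–mu 15] → take eta–kappa (9); add eta.
Step 4: frontier [alpha–gamma 21, epsilon–mu 21, eta–mu 10, eta–gamma 13, eta–rho 20, kappa–mu 15] → take eta–mu (10); add mu.
Step 5: frontier [alpha–gamma 21, eta–gamma 13, eta–rho 20, gamma–mu 14] → take eta–gamma (13); add gamma.
Step 6: frontier [eta–rho 20, delta–gamma 2] → take delta–gamma (2); add delta.
Step 7: frontier [eta–rho 20] → take eta–rho (20); add rho.
The 6th edge added is delta–gamma.

delta-gamma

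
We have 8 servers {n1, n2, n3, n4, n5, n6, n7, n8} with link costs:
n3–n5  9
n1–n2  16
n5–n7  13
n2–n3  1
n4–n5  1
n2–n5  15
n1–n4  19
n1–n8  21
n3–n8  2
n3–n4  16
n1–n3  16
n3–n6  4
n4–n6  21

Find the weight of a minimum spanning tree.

Sort edges by weight, then run Kruskal:
n2–n3 (1): add — endpoints in different components.
n4–n5 (1): add — endpoints in different components.
n3–n8 (2): add — endpoints in different components.
n3–n6 (4): add — endpoints in different components.
n3–n5 (9): add — endpoints in different components.
n5–n7 (13): add — endpoints in different components.
n2–n5 (15): skip — n5 and n2 already connected.
n1–n2 (16): add — endpoints in different components.
MST edges: n2–n3, n4–n5, n3–n8, n3–n6, n3–n5, n5–n7, n1–n2; total weight 1+1+2+4+9+13+16 = 46.

46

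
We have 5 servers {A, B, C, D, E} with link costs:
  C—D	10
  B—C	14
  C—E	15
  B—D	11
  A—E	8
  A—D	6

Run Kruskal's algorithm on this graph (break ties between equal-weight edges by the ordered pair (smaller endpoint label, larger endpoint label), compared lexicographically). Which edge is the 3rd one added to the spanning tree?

C-D

Sort edges by weight, then run Kruskal:
A—D (6): add — endpoints in different components.
A—E (8): add — endpoints in different components.
C—D (10): add — endpoints in different components.
B—D (11): add — endpoints in different components.
The 3rd edge added is C—D.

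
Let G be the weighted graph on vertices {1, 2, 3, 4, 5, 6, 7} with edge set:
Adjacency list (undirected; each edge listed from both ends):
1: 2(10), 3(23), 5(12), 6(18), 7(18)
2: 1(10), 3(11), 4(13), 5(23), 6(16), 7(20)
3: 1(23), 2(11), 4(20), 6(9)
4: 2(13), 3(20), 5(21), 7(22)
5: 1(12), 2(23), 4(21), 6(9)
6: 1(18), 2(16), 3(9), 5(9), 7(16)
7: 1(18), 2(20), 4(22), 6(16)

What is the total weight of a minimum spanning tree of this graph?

68

Kruskal: consider edges lightest-first.
3 6 (9): add — endpoints in different components.
5 6 (9): add — endpoints in different components.
1 2 (10): add — endpoints in different components.
2 3 (11): add — endpoints in different components.
1 5 (12): skip — 1 and 5 already connected.
2 4 (13): add — endpoints in different components.
2 6 (16): skip — 2 and 6 already connected.
6 7 (16): add — endpoints in different components.
MST edges: 3 6, 5 6, 1 2, 2 3, 2 4, 6 7; total weight 9+9+10+11+13+16 = 68.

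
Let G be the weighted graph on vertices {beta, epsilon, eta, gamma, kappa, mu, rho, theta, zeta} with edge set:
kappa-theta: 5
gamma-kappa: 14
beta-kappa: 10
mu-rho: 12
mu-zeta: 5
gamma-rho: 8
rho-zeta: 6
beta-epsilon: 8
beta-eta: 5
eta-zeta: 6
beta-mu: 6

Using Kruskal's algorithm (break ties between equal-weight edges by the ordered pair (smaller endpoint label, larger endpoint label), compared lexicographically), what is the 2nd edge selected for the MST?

kappa-theta

Kruskal: consider edges lightest-first.
beta-eta (5): add — endpoints in different components.
kappa-theta (5): add — endpoints in different components.
mu-zeta (5): add — endpoints in different components.
beta-mu (6): add — endpoints in different components.
eta-zeta (6): skip — zeta and eta already connected.
rho-zeta (6): add — endpoints in different components.
beta-epsilon (8): add — endpoints in different components.
gamma-rho (8): add — endpoints in different components.
beta-kappa (10): add — endpoints in different components.
The 2nd edge added is kappa-theta.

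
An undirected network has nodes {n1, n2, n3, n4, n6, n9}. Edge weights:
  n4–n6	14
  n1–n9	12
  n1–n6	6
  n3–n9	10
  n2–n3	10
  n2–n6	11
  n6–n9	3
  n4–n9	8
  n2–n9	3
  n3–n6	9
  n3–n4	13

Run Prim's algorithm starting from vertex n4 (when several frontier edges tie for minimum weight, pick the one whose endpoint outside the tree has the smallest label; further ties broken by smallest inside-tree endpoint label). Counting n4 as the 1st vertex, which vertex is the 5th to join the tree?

n1

Prim's algorithm from n4:
Step 1: frontier [n4–n9 8, n3–n4 13, n4–n6 14] → take n4–n9 (8); add n9.
Step 2: frontier [n3–n4 13, n4–n6 14, n2–n9 3, n6–n9 3, n3–n9 10, n1–n9 12] → take n2–n9 (3); add n2.
Step 3: frontier [n2–n3 10, n2–n6 11, n3–n4 13, n4–n6 14, n6–n9 3, n3–n9 10, n1–n9 12] → take n6–n9 (3); add n6.
Step 4: frontier [n2–n3 10, n3–n4 13, n1–n6 6, n3–n6 9, n3–n9 10, n1–n9 12] → take n1–n6 (6); add n1.
Step 5: frontier [n2–n3 10, n3–n4 13, n3–n6 9, n3–n9 10] → take n3–n6 (9); add n3.
Vertex order: n4, n9, n2, n6, n1, n3. The 5th vertex is n1.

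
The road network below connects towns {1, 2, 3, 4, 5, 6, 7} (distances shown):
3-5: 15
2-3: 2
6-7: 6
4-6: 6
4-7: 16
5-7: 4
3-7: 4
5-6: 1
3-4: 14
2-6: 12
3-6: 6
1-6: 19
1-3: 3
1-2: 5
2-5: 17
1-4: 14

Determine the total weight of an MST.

20

Prim's algorithm from 2:
Step 1: cheapest edge leaving the tree is 2-3 (2); add 3.
Step 2: cheapest edge leaving the tree is 1-3 (3); add 1.
Step 3: cheapest edge leaving the tree is 3-7 (4); add 7.
Step 4: cheapest edge leaving the tree is 5-7 (4); add 5.
Step 5: cheapest edge leaving the tree is 5-6 (1); add 6.
Step 6: cheapest edge leaving the tree is 4-6 (6); add 4.
MST edges: 2-3, 1-3, 3-7, 5-7, 5-6, 4-6; total weight 2+3+4+4+1+6 = 20.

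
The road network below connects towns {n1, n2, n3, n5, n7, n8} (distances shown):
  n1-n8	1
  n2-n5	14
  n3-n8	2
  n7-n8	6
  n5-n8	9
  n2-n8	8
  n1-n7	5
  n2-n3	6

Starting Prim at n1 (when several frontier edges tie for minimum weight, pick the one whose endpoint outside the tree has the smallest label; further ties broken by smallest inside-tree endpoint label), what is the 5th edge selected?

Grow the tree from n1 using Prim:
Step 1: frontier [n1-n8 1, n1-n7 5] → take n1-n8 (1); add n8.
Step 2: frontier [n1-n7 5, n3-n8 2, n7-n8 6, n2-n8 8, n5-n8 9] → take n3-n8 (2); add n3.
Step 3: frontier [n1-n7 5, n2-n3 6, n7-n8 6, n2-n8 8, n5-n8 9] → take n1-n7 (5); add n7.
Step 4: frontier [n2-n3 6, n2-n8 8, n5-n8 9] → take n2-n3 (6); add n2.
Step 5: frontier [n2-n5 14, n5-n8 9] → take n5-n8 (9); add n5.
The 5th edge added is n5-n8.

n5-n8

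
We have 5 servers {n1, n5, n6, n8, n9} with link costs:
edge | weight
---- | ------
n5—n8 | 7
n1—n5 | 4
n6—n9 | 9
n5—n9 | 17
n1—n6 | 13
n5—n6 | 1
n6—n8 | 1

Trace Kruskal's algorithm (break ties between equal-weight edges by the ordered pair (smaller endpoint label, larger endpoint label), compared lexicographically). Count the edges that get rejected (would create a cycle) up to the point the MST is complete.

Kruskal: consider edges lightest-first.
n5—n6 (1): add. Components now {n5,n6} {n9} {n8} {n1}
n6—n8 (1): add. Components now {n5,n6,n8} {n9} {n1}
n1—n5 (4): add. Components now {n1,n5,n6,n8} {n9}
n5—n8 (7): skip — n5 and n8 already connected.
n6—n9 (9): add. Components now {n1,n5,n6,n8,n9}
Edges rejected before the tree was complete: 1.

1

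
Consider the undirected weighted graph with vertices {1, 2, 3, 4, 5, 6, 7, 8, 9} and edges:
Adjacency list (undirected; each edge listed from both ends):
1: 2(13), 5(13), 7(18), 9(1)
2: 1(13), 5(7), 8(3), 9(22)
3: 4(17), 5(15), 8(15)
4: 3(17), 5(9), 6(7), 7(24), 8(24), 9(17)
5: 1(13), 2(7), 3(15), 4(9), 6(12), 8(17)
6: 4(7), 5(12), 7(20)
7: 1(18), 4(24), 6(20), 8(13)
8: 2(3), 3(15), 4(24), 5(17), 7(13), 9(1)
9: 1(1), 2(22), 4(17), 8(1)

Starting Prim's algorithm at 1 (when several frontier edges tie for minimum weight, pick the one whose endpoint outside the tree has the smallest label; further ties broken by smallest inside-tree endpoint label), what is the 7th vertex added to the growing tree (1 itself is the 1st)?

Grow the tree from 1 using Prim:
Step 1: cheapest edge leaving the tree is 1–9 (1); add 9.
Step 2: cheapest edge leaving the tree is 8–9 (1); add 8.
Step 3: cheapest edge leaving the tree is 2–8 (3); add 2.
Step 4: cheapest edge leaving the tree is 2–5 (7); add 5.
Step 5: cheapest edge leaving the tree is 4–5 (9); add 4.
Step 6: cheapest edge leaving the tree is 4–6 (7); add 6.
Step 7: cheapest edge leaving the tree is 7–8 (13); add 7.
Step 8: cheapest edge leaving the tree is 3–5 (15); add 3.
Vertex order: 1, 9, 8, 2, 5, 4, 6, 7, 3. The 7th vertex is 6.

6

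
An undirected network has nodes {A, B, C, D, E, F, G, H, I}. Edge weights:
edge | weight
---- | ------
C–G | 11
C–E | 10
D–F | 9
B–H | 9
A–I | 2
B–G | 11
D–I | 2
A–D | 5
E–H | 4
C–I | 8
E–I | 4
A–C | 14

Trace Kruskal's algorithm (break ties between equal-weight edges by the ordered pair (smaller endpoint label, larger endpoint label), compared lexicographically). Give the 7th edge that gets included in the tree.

D-F

Sort edges by weight, then run Kruskal:
A–I (2): add — endpoints in different components.
D–I (2): add — endpoints in different components.
E–H (4): add — endpoints in different components.
E–I (4): add — endpoints in different components.
A–D (5): skip — A and D already connected.
C–I (8): add — endpoints in different components.
B–H (9): add — endpoints in different components.
D–F (9): add — endpoints in different components.
C–E (10): skip — C and E already connected.
B–G (11): add — endpoints in different components.
The 7th edge added is D–F.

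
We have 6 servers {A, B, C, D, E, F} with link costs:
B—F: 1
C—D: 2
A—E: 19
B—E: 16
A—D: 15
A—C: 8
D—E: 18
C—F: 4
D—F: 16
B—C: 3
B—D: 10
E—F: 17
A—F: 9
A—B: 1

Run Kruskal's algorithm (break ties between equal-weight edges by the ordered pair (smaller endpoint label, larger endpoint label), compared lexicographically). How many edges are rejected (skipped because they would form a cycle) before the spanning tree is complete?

Sort edges by weight, then run Kruskal:
A—B (1): add — endpoints in different components.
B—F (1): add — endpoints in different components.
C—D (2): add — endpoints in different components.
B—C (3): add — endpoints in different components.
C—F (4): skip — C and F already connected.
A—C (8): skip — A and C already connected.
A—F (9): skip — A and F already connected.
B—D (10): skip — B and D already connected.
A—D (15): skip — A and D already connected.
B—E (16): add — endpoints in different components.
Edges rejected before the tree was complete: 5.

5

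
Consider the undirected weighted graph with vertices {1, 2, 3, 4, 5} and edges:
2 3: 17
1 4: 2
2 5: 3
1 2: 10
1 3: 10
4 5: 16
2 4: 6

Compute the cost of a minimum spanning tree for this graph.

Kruskal's algorithm — process edges by increasing weight (ties by edge label):
1 4 (2): add — endpoints in different components.
2 5 (3): add — endpoints in different components.
2 4 (6): add — endpoints in different components.
1 2 (10): skip — 1 and 2 already connected.
1 3 (10): add — endpoints in different components.
MST edges: 1 4, 2 5, 2 4, 1 3; total weight 2+3+6+10 = 21.

21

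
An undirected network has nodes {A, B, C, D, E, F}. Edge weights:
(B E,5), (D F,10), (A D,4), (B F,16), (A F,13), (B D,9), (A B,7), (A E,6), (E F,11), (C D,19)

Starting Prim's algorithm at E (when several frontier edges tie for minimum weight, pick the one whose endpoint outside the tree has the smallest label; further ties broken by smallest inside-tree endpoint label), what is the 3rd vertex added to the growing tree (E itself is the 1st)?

Grow the tree from E using Prim:
Step 1: frontier [B E 5, A E 6, E F 11] → take B E (5); add B.
Step 2: frontier [A B 7, B D 9, B F 16, A E 6, E F 11] → take A E (6); add A.
Step 3: frontier [A D 4, A F 13, B D 9, B F 16, E F 11] → take A D (4); add D.
Step 4: frontier [A F 13, B F 16, D F 10, C D 19, E F 11] → take D F (10); add F.
Step 5: frontier [C D 19] → take C D (19); add C.
Vertex order: E, B, A, D, F, C. The 3rd vertex is A.

A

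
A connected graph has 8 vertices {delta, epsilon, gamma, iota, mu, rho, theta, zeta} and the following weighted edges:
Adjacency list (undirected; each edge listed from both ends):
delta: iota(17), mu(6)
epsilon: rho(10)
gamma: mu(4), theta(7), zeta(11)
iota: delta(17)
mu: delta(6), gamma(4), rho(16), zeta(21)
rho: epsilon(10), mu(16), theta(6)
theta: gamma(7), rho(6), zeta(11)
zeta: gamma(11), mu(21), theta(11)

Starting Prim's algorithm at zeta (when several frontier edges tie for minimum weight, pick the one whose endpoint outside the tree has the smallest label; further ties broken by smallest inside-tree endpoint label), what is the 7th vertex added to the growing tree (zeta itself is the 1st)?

Grow the tree from zeta using Prim:
Step 1: cheapest edge leaving the tree is gamma-zeta (11); add gamma.
Step 2: cheapest edge leaving the tree is gamma-mu (4); add mu.
Step 3: cheapest edge leaving the tree is delta-mu (6); add delta.
Step 4: cheapest edge leaving the tree is gamma-theta (7); add theta.
Step 5: cheapest edge leaving the tree is rho-theta (6); add rho.
Step 6: cheapest edge leaving the tree is epsilon-rho (10); add epsilon.
Step 7: cheapest edge leaving the tree is delta-iota (17); add iota.
Vertex order: zeta, gamma, mu, delta, theta, rho, epsilon, iota. The 7th vertex is epsilon.

epsilon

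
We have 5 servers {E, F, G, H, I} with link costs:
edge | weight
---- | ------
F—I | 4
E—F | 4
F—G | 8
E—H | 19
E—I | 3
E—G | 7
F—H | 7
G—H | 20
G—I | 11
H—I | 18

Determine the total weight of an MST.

Sort edges by weight, then run Kruskal:
E—I (3): add. Components now {E,I} {F} {G} {H}
E—F (4): add. Components now {E,F,I} {G} {H}
F—I (4): skip — F and I already connected.
E—G (7): add. Components now {E,F,G,I} {H}
F—H (7): add. Components now {E,F,G,H,I}
MST edges: E—I, E—F, E—G, F—H; total weight 3+4+7+7 = 21.

21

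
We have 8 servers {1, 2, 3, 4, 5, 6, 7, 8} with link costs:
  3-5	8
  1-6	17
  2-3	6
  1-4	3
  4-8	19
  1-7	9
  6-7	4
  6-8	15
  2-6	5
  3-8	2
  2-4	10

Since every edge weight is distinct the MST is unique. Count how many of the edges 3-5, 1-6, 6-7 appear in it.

Kruskal: consider edges lightest-first.
3-8 (2): add — endpoints in different components.
1-4 (3): add — endpoints in different components.
6-7 (4): add — endpoints in different components.
2-6 (5): add — endpoints in different components.
2-3 (6): add — endpoints in different components.
3-5 (8): add — endpoints in different components.
1-7 (9): add — endpoints in different components.
MST edge set: {3-8, 1-4, 6-7, 2-6, 2-3, 3-5, 1-7}.
Of the listed edges, {3-5, 6-7} are in the MST → 2.

2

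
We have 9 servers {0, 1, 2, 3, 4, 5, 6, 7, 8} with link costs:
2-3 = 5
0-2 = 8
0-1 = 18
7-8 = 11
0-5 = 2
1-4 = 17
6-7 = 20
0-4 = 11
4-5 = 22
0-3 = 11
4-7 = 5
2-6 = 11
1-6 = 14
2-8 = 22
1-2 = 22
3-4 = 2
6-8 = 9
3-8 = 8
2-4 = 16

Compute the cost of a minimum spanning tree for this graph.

53

Kruskal's algorithm — process edges by increasing weight (ties by edge label):
0-5 (2): add — endpoints in different components.
3-4 (2): add — endpoints in different components.
2-3 (5): add — endpoints in different components.
4-7 (5): add — endpoints in different components.
0-2 (8): add — endpoints in different components.
3-8 (8): add — endpoints in different components.
6-8 (9): add — endpoints in different components.
0-3 (11): skip — 0 and 3 already connected.
0-4 (11): skip — 0 and 4 already connected.
2-6 (11): skip — 2 and 6 already connected.
7-8 (11): skip — 7 and 8 already connected.
1-6 (14): add — endpoints in different components.
MST edges: 0-5, 3-4, 2-3, 4-7, 0-2, 3-8, 6-8, 1-6; total weight 2+2+5+5+8+8+9+14 = 53.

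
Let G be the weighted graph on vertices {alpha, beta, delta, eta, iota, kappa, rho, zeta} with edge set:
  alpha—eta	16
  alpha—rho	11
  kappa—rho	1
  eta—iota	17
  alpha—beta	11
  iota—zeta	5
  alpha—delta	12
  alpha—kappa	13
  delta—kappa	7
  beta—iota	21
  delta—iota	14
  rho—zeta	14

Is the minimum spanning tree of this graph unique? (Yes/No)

No

Kruskal: consider edges lightest-first.
kappa—rho (1): add — endpoints in different components.
iota—zeta (5): add — endpoints in different components.
delta—kappa (7): add — endpoints in different components.
alpha—beta (11): add — endpoints in different components.
alpha—rho (11): add — endpoints in different components.
alpha—delta (12): skip — alpha and delta already connected.
alpha—kappa (13): skip — alpha and kappa already connected.
delta—iota (14): add — endpoints in different components.
rho—zeta (14): skip — rho and zeta already connected.
alpha—eta (16): add — endpoints in different components.
Non-tree edge rho—zeta has weight 14, equal to the heaviest edge on its tree cycle — swapping gives another MST of the same weight. Not unique.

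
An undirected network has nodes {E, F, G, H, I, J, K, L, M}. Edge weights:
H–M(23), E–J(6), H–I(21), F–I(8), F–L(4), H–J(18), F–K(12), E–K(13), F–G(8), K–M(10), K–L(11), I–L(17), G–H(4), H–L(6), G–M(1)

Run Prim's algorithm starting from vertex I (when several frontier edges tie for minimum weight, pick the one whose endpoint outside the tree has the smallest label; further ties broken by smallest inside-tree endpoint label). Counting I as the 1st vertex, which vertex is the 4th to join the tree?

H

Grow the tree from I using Prim:
Step 1: cheapest edge leaving the tree is F–I (8); add F.
Step 2: cheapest edge leaving the tree is F–L (4); add L.
Step 3: cheapest edge leaving the tree is H–L (6); add H.
Step 4: cheapest edge leaving the tree is G–H (4); add G.
Step 5: cheapest edge leaving the tree is G–M (1); add M.
Step 6: cheapest edge leaving the tree is K–M (10); add K.
Step 7: cheapest edge leaving the tree is E–K (13); add E.
Step 8: cheapest edge leaving the tree is E–J (6); add J.
Vertex order: I, F, L, H, G, M, K, E, J. The 4th vertex is H.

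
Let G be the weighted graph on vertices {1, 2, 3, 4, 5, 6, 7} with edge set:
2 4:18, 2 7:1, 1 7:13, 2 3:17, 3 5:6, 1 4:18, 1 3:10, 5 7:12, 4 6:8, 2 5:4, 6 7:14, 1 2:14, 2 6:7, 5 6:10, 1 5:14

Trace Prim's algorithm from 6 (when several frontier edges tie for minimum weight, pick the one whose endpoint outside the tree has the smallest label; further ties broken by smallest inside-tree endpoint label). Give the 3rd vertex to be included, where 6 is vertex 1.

7

Prim's algorithm from 6:
Step 1: cheapest edge leaving the tree is 2 6 (7); add 2.
Step 2: cheapest edge leaving the tree is 2 7 (1); add 7.
Step 3: cheapest edge leaving the tree is 2 5 (4); add 5.
Step 4: cheapest edge leaving the tree is 3 5 (6); add 3.
Step 5: cheapest edge leaving the tree is 4 6 (8); add 4.
Step 6: cheapest edge leaving the tree is 1 3 (10); add 1.
Vertex order: 6, 2, 7, 5, 3, 4, 1. The 3rd vertex is 7.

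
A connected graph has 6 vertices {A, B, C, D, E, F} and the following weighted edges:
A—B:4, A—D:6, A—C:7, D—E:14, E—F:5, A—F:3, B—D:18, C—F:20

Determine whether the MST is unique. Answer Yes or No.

Kruskal's algorithm — process edges by increasing weight (ties by edge label):
A—F (3): add — endpoints in different components.
A—B (4): add — endpoints in different components.
E—F (5): add — endpoints in different components.
A—D (6): add — endpoints in different components.
A—C (7): add — endpoints in different components.
Every non-tree edge has weight strictly greater than the heaviest edge on the tree path between its endpoints, so the MST is unique.

Yes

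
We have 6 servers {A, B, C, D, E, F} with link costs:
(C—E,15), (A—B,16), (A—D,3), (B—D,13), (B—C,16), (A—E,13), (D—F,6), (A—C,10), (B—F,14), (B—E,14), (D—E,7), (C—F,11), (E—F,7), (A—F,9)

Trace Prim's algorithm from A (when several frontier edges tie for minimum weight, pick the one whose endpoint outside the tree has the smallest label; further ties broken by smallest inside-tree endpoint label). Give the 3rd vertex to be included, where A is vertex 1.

Prim's algorithm from A:
Step 1: frontier [A—D 3, A—F 9, A—C 10, A—E 13, A—B 16] → take A—D (3); add D.
Step 2: frontier [A—F 9, A—C 10, A—E 13, A—B 16, D—F 6, D—E 7, B—D 13] → take D—F (6); add F.
Step 3: frontier [A—C 10, A—E 13, A—B 16, D—E 7, B—D 13, E—F 7, C—F 11, B—F 14] → take D—E (7); add E.
Step 4: frontier [A—C 10, A—B 16, B—D 13, B—E 14, C—E 15, C—F 11, B—F 14] → take A—C (10); add C.
Step 5: frontier [A—B 16, B—C 16, B—D 13, B—E 14, B—F 14] → take B—D (13); add B.
Vertex order: A, D, F, E, C, B. The 3rd vertex is F.

F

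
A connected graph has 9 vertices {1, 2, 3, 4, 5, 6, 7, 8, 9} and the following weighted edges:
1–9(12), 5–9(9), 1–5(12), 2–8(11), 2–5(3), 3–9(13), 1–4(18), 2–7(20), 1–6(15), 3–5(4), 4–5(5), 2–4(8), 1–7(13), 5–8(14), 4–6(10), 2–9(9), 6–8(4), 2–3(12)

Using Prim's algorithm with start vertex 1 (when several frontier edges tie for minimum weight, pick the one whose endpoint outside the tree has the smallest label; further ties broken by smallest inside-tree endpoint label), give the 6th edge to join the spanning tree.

4-6

Prim's algorithm from 1:
Step 1: cheapest edge leaving the tree is 1–5 (12); add 5.
Step 2: cheapest edge leaving the tree is 2–5 (3); add 2.
Step 3: cheapest edge leaving the tree is 3–5 (4); add 3.
Step 4: cheapest edge leaving the tree is 4–5 (5); add 4.
Step 5: cheapest edge leaving the tree is 2–9 (9); add 9.
Step 6: cheapest edge leaving the tree is 4–6 (10); add 6.
Step 7: cheapest edge leaving the tree is 6–8 (4); add 8.
Step 8: cheapest edge leaving the tree is 1–7 (13); add 7.
The 6th edge added is 4–6.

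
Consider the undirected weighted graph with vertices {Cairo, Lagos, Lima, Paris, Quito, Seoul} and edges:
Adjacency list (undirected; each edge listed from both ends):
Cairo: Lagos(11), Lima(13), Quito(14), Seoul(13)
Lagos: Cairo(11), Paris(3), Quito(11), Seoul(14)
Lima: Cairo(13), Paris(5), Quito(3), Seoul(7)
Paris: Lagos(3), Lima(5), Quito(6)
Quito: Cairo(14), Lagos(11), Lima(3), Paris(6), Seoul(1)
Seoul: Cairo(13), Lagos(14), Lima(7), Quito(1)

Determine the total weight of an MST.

23

Grow the tree from Paris using Prim:
Step 1: frontier [Lagos–Paris 3, Lima–Paris 5, Paris–Quito 6] → take Lagos–Paris (3); add Lagos.
Step 2: frontier [Cairo–Lagos 11, Lagos–Quito 11, Lagos–Seoul 14, Lima–Paris 5, Paris–Quito 6] → take Lima–Paris (5); add Lima.
Step 3: frontier [Cairo–Lagos 11, Lagos–Quito 11, Lagos–Seoul 14, Lima–Quito 3, Lima–Seoul 7, Cairo–Lima 13, Paris–Quito 6] → take Lima–Quito (3); add Quito.
Step 4: frontier [Cairo–Lagos 11, Lagos–Seoul 14, Lima–Seoul 7, Cairo–Lima 13, Quito–Seoul 1, Cairo–Quito 14] → take Quito–Seoul (1); add Seoul.
Step 5: frontier [Cairo–Lagos 11, Cairo–Lima 13, Cairo–Quito 14, Cairo–Seoul 13] → take Cairo–Lagos (11); add Cairo.
MST edges: Lagos–Paris, Lima–Paris, Lima–Quito, Quito–Seoul, Cairo–Lagos; total weight 3+5+3+1+11 = 23.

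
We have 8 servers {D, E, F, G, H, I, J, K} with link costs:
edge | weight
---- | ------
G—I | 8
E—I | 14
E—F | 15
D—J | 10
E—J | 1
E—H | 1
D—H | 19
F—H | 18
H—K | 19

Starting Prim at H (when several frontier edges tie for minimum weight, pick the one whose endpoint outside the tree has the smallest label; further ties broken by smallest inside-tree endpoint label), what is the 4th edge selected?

Grow the tree from H using Prim:
Step 1: frontier [E—H 1, F—H 18, D—H 19, H—K 19] → take E—H (1); add E.
Step 2: frontier [E—J 1, E—I 14, E—F 15, F—H 18, D—H 19, H—K 19] → take E—J (1); add J.
Step 3: frontier [E—I 14, E—F 15, F—H 18, D—H 19, H—K 19, D—J 10] → take D—J (10); add D.
Step 4: frontier [E—I 14, E—F 15, F—H 18, H—K 19] → take E—I (14); add I.
Step 5: frontier [E—F 15, F—H 18, H—K 19, G—I 8] → take G—I (8); add G.
Step 6: frontier [E—F 15, F—H 18, H—K 19] → take E—F (15); add F.
Step 7: frontier [H—K 19] → take H—K (19); add K.
The 4th edge added is E—I.

E-I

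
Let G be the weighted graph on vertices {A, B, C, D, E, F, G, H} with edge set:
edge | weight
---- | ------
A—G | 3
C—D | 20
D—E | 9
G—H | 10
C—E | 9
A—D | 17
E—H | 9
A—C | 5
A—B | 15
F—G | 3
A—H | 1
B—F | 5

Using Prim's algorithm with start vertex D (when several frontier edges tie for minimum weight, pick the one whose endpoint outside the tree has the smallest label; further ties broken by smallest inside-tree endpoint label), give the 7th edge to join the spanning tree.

B-F

Prim's algorithm from D:
Step 1: cheapest edge leaving the tree is D—E (9); add E.
Step 2: cheapest edge leaving the tree is C—E (9); add C.
Step 3: cheapest edge leaving the tree is A—C (5); add A.
Step 4: cheapest edge leaving the tree is A—H (1); add H.
Step 5: cheapest edge leaving the tree is A—G (3); add G.
Step 6: cheapest edge leaving the tree is F—G (3); add F.
Step 7: cheapest edge leaving the tree is B—F (5); add B.
The 7th edge added is B—F.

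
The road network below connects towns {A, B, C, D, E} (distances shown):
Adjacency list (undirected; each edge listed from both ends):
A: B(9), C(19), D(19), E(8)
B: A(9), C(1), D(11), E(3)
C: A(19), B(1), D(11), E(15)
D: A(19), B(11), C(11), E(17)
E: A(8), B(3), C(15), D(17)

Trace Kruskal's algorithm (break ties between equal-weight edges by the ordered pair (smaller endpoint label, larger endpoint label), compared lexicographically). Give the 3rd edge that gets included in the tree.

Kruskal's algorithm — process edges by increasing weight (ties by edge label):
B—C (1): add — endpoints in different components.
B—E (3): add — endpoints in different components.
A—E (8): add — endpoints in different components.
A—B (9): skip — A and B already connected.
B—D (11): add — endpoints in different components.
The 3rd edge added is A—E.

A-E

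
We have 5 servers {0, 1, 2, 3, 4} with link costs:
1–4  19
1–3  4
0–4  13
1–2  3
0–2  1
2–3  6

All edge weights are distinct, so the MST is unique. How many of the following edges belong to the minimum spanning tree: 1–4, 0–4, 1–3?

2

Sort edges by weight, then run Kruskal:
0–2 (1): add. Components now {0,2} {1} {3} {4}
1–2 (3): add. Components now {0,1,2} {3} {4}
1–3 (4): add. Components now {0,1,2,3} {4}
2–3 (6): skip — 2 and 3 already connected.
0–4 (13): add. Components now {0,1,2,3,4}
MST edge set: {0–2, 1–2, 1–3, 0–4}.
Of the listed edges, {0–4, 1–3} are in the MST → 2.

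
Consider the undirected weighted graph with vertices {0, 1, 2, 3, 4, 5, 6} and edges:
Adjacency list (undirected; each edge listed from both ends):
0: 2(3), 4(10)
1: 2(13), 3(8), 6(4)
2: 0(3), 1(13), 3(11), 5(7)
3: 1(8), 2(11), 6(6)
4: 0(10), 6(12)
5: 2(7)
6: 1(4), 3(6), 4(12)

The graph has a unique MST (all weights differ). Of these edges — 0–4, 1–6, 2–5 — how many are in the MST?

3

Sort edges by weight, then run Kruskal:
0–2 (3): add. Components now {0,2} {1} {3} {4} {5} {6}
1–6 (4): add. Components now {0,2} {1,6} {3} {4} {5}
3–6 (6): add. Components now {0,2} {1,3,6} {4} {5}
2–5 (7): add. Components now {0,2,5} {1,3,6} {4}
1–3 (8): skip — 1 and 3 already connected.
0–4 (10): add. Components now {0,2,4,5} {1,3,6}
2–3 (11): add. Components now {0,1,2,3,4,5,6}
MST edge set: {0–2, 1–6, 3–6, 2–5, 0–4, 2–3}.
Of the listed edges, {0–4, 1–6, 2–5} are in the MST → 3.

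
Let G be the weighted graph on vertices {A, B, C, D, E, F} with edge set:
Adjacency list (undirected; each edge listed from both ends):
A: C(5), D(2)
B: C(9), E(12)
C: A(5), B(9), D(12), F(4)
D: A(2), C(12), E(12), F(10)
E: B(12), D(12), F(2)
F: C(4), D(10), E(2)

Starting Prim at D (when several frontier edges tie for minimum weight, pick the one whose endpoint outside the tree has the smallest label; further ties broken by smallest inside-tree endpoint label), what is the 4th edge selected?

E-F

Prim's algorithm from D:
Step 1: cheapest edge leaving the tree is A—D (2); add A.
Step 2: cheapest edge leaving the tree is A—C (5); add C.
Step 3: cheapest edge leaving the tree is C—F (4); add F.
Step 4: cheapest edge leaving the tree is E—F (2); add E.
Step 5: cheapest edge leaving the tree is B—C (9); add B.
The 4th edge added is E—F.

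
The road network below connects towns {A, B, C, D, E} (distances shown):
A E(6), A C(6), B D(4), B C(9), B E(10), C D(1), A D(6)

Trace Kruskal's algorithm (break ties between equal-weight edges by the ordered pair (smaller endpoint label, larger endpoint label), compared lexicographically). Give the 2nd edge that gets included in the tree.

Sort edges by weight, then run Kruskal:
C D (1): add — endpoints in different components.
B D (4): add — endpoints in different components.
A C (6): add — endpoints in different components.
A D (6): skip — A and D already connected.
A E (6): add — endpoints in different components.
The 2nd edge added is B D.

B-D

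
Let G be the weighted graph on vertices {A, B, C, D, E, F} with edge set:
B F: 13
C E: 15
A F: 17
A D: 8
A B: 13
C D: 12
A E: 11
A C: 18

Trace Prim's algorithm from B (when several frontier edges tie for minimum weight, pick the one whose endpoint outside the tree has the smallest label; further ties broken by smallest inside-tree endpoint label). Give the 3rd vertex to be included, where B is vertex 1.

Prim's algorithm from B:
Step 1: cheapest edge leaving the tree is A B (13); add A.
Step 2: cheapest edge leaving the tree is A D (8); add D.
Step 3: cheapest edge leaving the tree is A E (11); add E.
Step 4: cheapest edge leaving the tree is C D (12); add C.
Step 5: cheapest edge leaving the tree is B F (13); add F.
Vertex order: B, A, D, E, C, F. The 3rd vertex is D.

D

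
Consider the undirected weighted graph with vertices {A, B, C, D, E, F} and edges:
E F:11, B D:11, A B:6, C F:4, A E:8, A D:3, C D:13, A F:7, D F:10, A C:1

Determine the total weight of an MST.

22

Prim, starting at A.
Step 1: cheapest edge leaving the tree is A C (1); add C.
Step 2: cheapest edge leaving the tree is A D (3); add D.
Step 3: cheapest edge leaving the tree is C F (4); add F.
Step 4: cheapest edge leaving the tree is A B (6); add B.
Step 5: cheapest edge leaving the tree is A E (8); add E.
MST edges: A C, A D, C F, A B, A E; total weight 1+3+4+6+8 = 22.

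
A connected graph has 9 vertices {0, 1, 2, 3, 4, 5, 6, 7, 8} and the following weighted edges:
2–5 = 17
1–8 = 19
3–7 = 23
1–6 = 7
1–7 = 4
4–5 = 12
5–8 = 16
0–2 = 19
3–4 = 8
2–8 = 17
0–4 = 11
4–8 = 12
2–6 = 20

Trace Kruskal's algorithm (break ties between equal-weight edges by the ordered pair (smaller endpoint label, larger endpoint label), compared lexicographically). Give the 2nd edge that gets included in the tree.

1-6

Kruskal's algorithm — process edges by increasing weight (ties by edge label):
1–7 (4): add — endpoints in different components.
1–6 (7): add — endpoints in different components.
3–4 (8): add — endpoints in different components.
0–4 (11): add — endpoints in different components.
4–5 (12): add — endpoints in different components.
4–8 (12): add — endpoints in different components.
5–8 (16): skip — 5 and 8 already connected.
2–5 (17): add — endpoints in different components.
2–8 (17): skip — 2 and 8 already connected.
0–2 (19): skip — 0 and 2 already connected.
1–8 (19): add — endpoints in different components.
The 2nd edge added is 1–6.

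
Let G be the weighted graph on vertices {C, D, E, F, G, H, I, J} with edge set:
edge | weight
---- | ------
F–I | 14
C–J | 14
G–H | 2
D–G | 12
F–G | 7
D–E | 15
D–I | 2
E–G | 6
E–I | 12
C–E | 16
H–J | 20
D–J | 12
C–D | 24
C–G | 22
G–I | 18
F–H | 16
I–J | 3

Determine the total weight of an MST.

46

Sort edges by weight, then run Kruskal:
D–I (2): add — endpoints in different components.
G–H (2): add — endpoints in different components.
I–J (3): add — endpoints in different components.
E–G (6): add — endpoints in different components.
F–G (7): add — endpoints in different components.
D–G (12): add — endpoints in different components.
D–J (12): skip — D and J already connected.
E–I (12): skip — E and I already connected.
C–J (14): add — endpoints in different components.
MST edges: D–I, G–H, I–J, E–G, F–G, D–G, C–J; total weight 2+2+3+6+7+12+14 = 46.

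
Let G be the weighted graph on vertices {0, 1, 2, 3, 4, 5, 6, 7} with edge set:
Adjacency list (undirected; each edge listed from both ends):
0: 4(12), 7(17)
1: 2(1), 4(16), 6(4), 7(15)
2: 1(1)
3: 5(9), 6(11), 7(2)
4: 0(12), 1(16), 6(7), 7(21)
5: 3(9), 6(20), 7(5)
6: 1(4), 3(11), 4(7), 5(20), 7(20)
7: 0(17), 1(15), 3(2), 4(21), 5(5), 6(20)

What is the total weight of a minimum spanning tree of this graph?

Prim's algorithm from 2:
Step 1: cheapest edge leaving the tree is 1—2 (1); add 1.
Step 2: cheapest edge leaving the tree is 1—6 (4); add 6.
Step 3: cheapest edge leaving the tree is 4—6 (7); add 4.
Step 4: cheapest edge leaving the tree is 3—6 (11); add 3.
Step 5: cheapest edge leaving the tree is 3—7 (2); add 7.
Step 6: cheapest edge leaving the tree is 5—7 (5); add 5.
Step 7: cheapest edge leaving the tree is 0—4 (12); add 0.
MST edges: 1—2, 1—6, 4—6, 3—6, 3—7, 5—7, 0—4; total weight 1+4+7+11+2+5+12 = 42.

42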